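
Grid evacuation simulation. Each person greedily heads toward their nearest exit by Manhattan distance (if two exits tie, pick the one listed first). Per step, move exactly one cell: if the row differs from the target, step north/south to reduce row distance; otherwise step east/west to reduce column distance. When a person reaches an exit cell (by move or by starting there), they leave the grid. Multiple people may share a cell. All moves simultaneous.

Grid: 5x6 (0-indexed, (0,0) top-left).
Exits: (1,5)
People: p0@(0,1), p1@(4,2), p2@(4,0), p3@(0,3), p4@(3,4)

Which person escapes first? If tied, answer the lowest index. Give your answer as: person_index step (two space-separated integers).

Step 1: p0:(0,1)->(1,1) | p1:(4,2)->(3,2) | p2:(4,0)->(3,0) | p3:(0,3)->(1,3) | p4:(3,4)->(2,4)
Step 2: p0:(1,1)->(1,2) | p1:(3,2)->(2,2) | p2:(3,0)->(2,0) | p3:(1,3)->(1,4) | p4:(2,4)->(1,4)
Step 3: p0:(1,2)->(1,3) | p1:(2,2)->(1,2) | p2:(2,0)->(1,0) | p3:(1,4)->(1,5)->EXIT | p4:(1,4)->(1,5)->EXIT
Step 4: p0:(1,3)->(1,4) | p1:(1,2)->(1,3) | p2:(1,0)->(1,1) | p3:escaped | p4:escaped
Step 5: p0:(1,4)->(1,5)->EXIT | p1:(1,3)->(1,4) | p2:(1,1)->(1,2) | p3:escaped | p4:escaped
Step 6: p0:escaped | p1:(1,4)->(1,5)->EXIT | p2:(1,2)->(1,3) | p3:escaped | p4:escaped
Step 7: p0:escaped | p1:escaped | p2:(1,3)->(1,4) | p3:escaped | p4:escaped
Step 8: p0:escaped | p1:escaped | p2:(1,4)->(1,5)->EXIT | p3:escaped | p4:escaped
Exit steps: [5, 6, 8, 3, 3]
First to escape: p3 at step 3

Answer: 3 3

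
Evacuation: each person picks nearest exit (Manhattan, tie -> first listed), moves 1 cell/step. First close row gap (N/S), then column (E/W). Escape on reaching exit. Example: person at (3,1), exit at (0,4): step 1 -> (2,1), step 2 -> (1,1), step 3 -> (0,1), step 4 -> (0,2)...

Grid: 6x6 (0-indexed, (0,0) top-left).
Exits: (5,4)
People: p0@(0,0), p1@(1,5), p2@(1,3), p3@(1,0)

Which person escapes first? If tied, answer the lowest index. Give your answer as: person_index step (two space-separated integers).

Step 1: p0:(0,0)->(1,0) | p1:(1,5)->(2,5) | p2:(1,3)->(2,3) | p3:(1,0)->(2,0)
Step 2: p0:(1,0)->(2,0) | p1:(2,5)->(3,5) | p2:(2,3)->(3,3) | p3:(2,0)->(3,0)
Step 3: p0:(2,0)->(3,0) | p1:(3,5)->(4,5) | p2:(3,3)->(4,3) | p3:(3,0)->(4,0)
Step 4: p0:(3,0)->(4,0) | p1:(4,5)->(5,5) | p2:(4,3)->(5,3) | p3:(4,0)->(5,0)
Step 5: p0:(4,0)->(5,0) | p1:(5,5)->(5,4)->EXIT | p2:(5,3)->(5,4)->EXIT | p3:(5,0)->(5,1)
Step 6: p0:(5,0)->(5,1) | p1:escaped | p2:escaped | p3:(5,1)->(5,2)
Step 7: p0:(5,1)->(5,2) | p1:escaped | p2:escaped | p3:(5,2)->(5,3)
Step 8: p0:(5,2)->(5,3) | p1:escaped | p2:escaped | p3:(5,3)->(5,4)->EXIT
Step 9: p0:(5,3)->(5,4)->EXIT | p1:escaped | p2:escaped | p3:escaped
Exit steps: [9, 5, 5, 8]
First to escape: p1 at step 5

Answer: 1 5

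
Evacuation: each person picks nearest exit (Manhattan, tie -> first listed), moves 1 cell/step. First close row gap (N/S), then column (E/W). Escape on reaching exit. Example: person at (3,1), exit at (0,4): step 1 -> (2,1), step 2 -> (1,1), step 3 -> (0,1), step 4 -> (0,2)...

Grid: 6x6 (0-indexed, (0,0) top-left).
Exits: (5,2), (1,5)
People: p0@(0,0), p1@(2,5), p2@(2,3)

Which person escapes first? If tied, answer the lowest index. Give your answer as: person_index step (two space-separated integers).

Answer: 1 1

Derivation:
Step 1: p0:(0,0)->(1,0) | p1:(2,5)->(1,5)->EXIT | p2:(2,3)->(1,3)
Step 2: p0:(1,0)->(1,1) | p1:escaped | p2:(1,3)->(1,4)
Step 3: p0:(1,1)->(1,2) | p1:escaped | p2:(1,4)->(1,5)->EXIT
Step 4: p0:(1,2)->(1,3) | p1:escaped | p2:escaped
Step 5: p0:(1,3)->(1,4) | p1:escaped | p2:escaped
Step 6: p0:(1,4)->(1,5)->EXIT | p1:escaped | p2:escaped
Exit steps: [6, 1, 3]
First to escape: p1 at step 1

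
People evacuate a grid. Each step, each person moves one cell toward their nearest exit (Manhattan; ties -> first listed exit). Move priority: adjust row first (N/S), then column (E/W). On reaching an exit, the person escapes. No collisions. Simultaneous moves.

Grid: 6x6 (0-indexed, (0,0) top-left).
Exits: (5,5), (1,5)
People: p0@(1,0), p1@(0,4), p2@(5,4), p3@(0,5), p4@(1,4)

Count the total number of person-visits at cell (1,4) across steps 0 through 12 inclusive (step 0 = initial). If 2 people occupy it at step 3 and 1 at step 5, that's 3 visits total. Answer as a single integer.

Step 0: p0@(1,0) p1@(0,4) p2@(5,4) p3@(0,5) p4@(1,4) -> at (1,4): 1 [p4], cum=1
Step 1: p0@(1,1) p1@(1,4) p2@ESC p3@ESC p4@ESC -> at (1,4): 1 [p1], cum=2
Step 2: p0@(1,2) p1@ESC p2@ESC p3@ESC p4@ESC -> at (1,4): 0 [-], cum=2
Step 3: p0@(1,3) p1@ESC p2@ESC p3@ESC p4@ESC -> at (1,4): 0 [-], cum=2
Step 4: p0@(1,4) p1@ESC p2@ESC p3@ESC p4@ESC -> at (1,4): 1 [p0], cum=3
Step 5: p0@ESC p1@ESC p2@ESC p3@ESC p4@ESC -> at (1,4): 0 [-], cum=3
Total visits = 3

Answer: 3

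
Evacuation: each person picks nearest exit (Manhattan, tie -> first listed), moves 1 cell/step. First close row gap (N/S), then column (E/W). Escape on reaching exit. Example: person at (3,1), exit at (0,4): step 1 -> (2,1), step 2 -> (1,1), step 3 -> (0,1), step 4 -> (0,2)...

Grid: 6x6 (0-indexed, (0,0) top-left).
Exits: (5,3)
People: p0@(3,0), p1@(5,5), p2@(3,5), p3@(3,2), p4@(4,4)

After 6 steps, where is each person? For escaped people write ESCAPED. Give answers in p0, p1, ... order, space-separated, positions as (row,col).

Step 1: p0:(3,0)->(4,0) | p1:(5,5)->(5,4) | p2:(3,5)->(4,5) | p3:(3,2)->(4,2) | p4:(4,4)->(5,4)
Step 2: p0:(4,0)->(5,0) | p1:(5,4)->(5,3)->EXIT | p2:(4,5)->(5,5) | p3:(4,2)->(5,2) | p4:(5,4)->(5,3)->EXIT
Step 3: p0:(5,0)->(5,1) | p1:escaped | p2:(5,5)->(5,4) | p3:(5,2)->(5,3)->EXIT | p4:escaped
Step 4: p0:(5,1)->(5,2) | p1:escaped | p2:(5,4)->(5,3)->EXIT | p3:escaped | p4:escaped
Step 5: p0:(5,2)->(5,3)->EXIT | p1:escaped | p2:escaped | p3:escaped | p4:escaped

ESCAPED ESCAPED ESCAPED ESCAPED ESCAPED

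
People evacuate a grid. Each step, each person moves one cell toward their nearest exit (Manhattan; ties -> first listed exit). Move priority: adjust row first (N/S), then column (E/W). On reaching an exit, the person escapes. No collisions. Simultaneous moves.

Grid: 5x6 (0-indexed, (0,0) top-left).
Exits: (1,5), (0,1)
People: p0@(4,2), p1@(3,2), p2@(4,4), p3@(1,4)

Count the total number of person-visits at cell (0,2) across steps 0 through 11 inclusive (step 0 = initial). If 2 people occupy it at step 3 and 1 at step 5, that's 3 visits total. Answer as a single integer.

Step 0: p0@(4,2) p1@(3,2) p2@(4,4) p3@(1,4) -> at (0,2): 0 [-], cum=0
Step 1: p0@(3,2) p1@(2,2) p2@(3,4) p3@ESC -> at (0,2): 0 [-], cum=0
Step 2: p0@(2,2) p1@(1,2) p2@(2,4) p3@ESC -> at (0,2): 0 [-], cum=0
Step 3: p0@(1,2) p1@(0,2) p2@(1,4) p3@ESC -> at (0,2): 1 [p1], cum=1
Step 4: p0@(0,2) p1@ESC p2@ESC p3@ESC -> at (0,2): 1 [p0], cum=2
Step 5: p0@ESC p1@ESC p2@ESC p3@ESC -> at (0,2): 0 [-], cum=2
Total visits = 2

Answer: 2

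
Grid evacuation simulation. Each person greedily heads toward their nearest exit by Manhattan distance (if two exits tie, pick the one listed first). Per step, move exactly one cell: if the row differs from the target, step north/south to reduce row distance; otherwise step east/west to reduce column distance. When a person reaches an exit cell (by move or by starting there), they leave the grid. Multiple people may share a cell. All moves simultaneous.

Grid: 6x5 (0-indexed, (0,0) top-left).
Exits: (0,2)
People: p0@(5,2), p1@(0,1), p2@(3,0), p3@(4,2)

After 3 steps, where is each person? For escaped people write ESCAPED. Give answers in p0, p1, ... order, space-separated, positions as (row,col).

Step 1: p0:(5,2)->(4,2) | p1:(0,1)->(0,2)->EXIT | p2:(3,0)->(2,0) | p3:(4,2)->(3,2)
Step 2: p0:(4,2)->(3,2) | p1:escaped | p2:(2,0)->(1,0) | p3:(3,2)->(2,2)
Step 3: p0:(3,2)->(2,2) | p1:escaped | p2:(1,0)->(0,0) | p3:(2,2)->(1,2)

(2,2) ESCAPED (0,0) (1,2)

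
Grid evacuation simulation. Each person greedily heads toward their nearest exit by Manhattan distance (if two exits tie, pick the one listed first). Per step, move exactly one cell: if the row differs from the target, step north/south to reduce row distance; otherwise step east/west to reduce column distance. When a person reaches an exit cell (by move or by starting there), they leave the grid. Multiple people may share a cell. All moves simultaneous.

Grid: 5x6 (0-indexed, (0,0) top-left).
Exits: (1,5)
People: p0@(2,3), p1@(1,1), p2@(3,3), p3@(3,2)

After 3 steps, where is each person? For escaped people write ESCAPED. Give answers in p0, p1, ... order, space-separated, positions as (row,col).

Step 1: p0:(2,3)->(1,3) | p1:(1,1)->(1,2) | p2:(3,3)->(2,3) | p3:(3,2)->(2,2)
Step 2: p0:(1,3)->(1,4) | p1:(1,2)->(1,3) | p2:(2,3)->(1,3) | p3:(2,2)->(1,2)
Step 3: p0:(1,4)->(1,5)->EXIT | p1:(1,3)->(1,4) | p2:(1,3)->(1,4) | p3:(1,2)->(1,3)

ESCAPED (1,4) (1,4) (1,3)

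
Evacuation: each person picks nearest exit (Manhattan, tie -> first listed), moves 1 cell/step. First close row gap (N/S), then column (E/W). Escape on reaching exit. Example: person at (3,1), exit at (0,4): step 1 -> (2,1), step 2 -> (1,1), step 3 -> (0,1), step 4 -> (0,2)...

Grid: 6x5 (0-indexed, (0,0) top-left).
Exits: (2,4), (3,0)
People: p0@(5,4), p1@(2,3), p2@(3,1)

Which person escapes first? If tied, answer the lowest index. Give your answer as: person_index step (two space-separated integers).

Step 1: p0:(5,4)->(4,4) | p1:(2,3)->(2,4)->EXIT | p2:(3,1)->(3,0)->EXIT
Step 2: p0:(4,4)->(3,4) | p1:escaped | p2:escaped
Step 3: p0:(3,4)->(2,4)->EXIT | p1:escaped | p2:escaped
Exit steps: [3, 1, 1]
First to escape: p1 at step 1

Answer: 1 1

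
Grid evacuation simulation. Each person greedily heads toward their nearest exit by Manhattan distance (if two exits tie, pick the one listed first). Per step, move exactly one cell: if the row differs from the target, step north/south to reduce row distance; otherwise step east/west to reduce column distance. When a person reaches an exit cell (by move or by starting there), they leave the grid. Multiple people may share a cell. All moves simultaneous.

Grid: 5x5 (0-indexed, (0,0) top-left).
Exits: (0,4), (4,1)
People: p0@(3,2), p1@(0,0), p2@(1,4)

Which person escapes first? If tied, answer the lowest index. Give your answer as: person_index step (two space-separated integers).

Answer: 2 1

Derivation:
Step 1: p0:(3,2)->(4,2) | p1:(0,0)->(0,1) | p2:(1,4)->(0,4)->EXIT
Step 2: p0:(4,2)->(4,1)->EXIT | p1:(0,1)->(0,2) | p2:escaped
Step 3: p0:escaped | p1:(0,2)->(0,3) | p2:escaped
Step 4: p0:escaped | p1:(0,3)->(0,4)->EXIT | p2:escaped
Exit steps: [2, 4, 1]
First to escape: p2 at step 1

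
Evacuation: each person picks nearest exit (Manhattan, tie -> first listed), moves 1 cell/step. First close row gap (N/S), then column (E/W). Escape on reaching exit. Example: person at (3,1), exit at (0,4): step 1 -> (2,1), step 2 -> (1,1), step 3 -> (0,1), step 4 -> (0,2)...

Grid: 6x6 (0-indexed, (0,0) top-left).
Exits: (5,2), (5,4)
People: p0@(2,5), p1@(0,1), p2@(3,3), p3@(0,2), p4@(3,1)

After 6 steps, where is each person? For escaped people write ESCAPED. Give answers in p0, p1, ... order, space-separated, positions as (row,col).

Step 1: p0:(2,5)->(3,5) | p1:(0,1)->(1,1) | p2:(3,3)->(4,3) | p3:(0,2)->(1,2) | p4:(3,1)->(4,1)
Step 2: p0:(3,5)->(4,5) | p1:(1,1)->(2,1) | p2:(4,3)->(5,3) | p3:(1,2)->(2,2) | p4:(4,1)->(5,1)
Step 3: p0:(4,5)->(5,5) | p1:(2,1)->(3,1) | p2:(5,3)->(5,2)->EXIT | p3:(2,2)->(3,2) | p4:(5,1)->(5,2)->EXIT
Step 4: p0:(5,5)->(5,4)->EXIT | p1:(3,1)->(4,1) | p2:escaped | p3:(3,2)->(4,2) | p4:escaped
Step 5: p0:escaped | p1:(4,1)->(5,1) | p2:escaped | p3:(4,2)->(5,2)->EXIT | p4:escaped
Step 6: p0:escaped | p1:(5,1)->(5,2)->EXIT | p2:escaped | p3:escaped | p4:escaped

ESCAPED ESCAPED ESCAPED ESCAPED ESCAPED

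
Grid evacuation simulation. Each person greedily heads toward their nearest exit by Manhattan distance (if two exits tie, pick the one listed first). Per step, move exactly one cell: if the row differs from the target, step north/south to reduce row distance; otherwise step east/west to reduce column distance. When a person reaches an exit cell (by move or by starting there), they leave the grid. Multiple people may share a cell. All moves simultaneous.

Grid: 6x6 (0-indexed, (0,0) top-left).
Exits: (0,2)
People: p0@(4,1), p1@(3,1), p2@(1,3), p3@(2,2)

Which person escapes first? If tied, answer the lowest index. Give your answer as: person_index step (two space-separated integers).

Step 1: p0:(4,1)->(3,1) | p1:(3,1)->(2,1) | p2:(1,3)->(0,3) | p3:(2,2)->(1,2)
Step 2: p0:(3,1)->(2,1) | p1:(2,1)->(1,1) | p2:(0,3)->(0,2)->EXIT | p3:(1,2)->(0,2)->EXIT
Step 3: p0:(2,1)->(1,1) | p1:(1,1)->(0,1) | p2:escaped | p3:escaped
Step 4: p0:(1,1)->(0,1) | p1:(0,1)->(0,2)->EXIT | p2:escaped | p3:escaped
Step 5: p0:(0,1)->(0,2)->EXIT | p1:escaped | p2:escaped | p3:escaped
Exit steps: [5, 4, 2, 2]
First to escape: p2 at step 2

Answer: 2 2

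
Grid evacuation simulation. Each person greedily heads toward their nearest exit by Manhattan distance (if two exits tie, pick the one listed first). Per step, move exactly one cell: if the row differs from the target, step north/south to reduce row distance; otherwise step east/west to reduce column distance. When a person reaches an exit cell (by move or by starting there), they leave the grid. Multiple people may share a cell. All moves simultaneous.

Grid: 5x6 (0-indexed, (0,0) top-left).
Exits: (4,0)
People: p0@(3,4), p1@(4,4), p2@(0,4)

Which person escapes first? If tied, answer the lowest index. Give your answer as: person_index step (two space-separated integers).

Step 1: p0:(3,4)->(4,4) | p1:(4,4)->(4,3) | p2:(0,4)->(1,4)
Step 2: p0:(4,4)->(4,3) | p1:(4,3)->(4,2) | p2:(1,4)->(2,4)
Step 3: p0:(4,3)->(4,2) | p1:(4,2)->(4,1) | p2:(2,4)->(3,4)
Step 4: p0:(4,2)->(4,1) | p1:(4,1)->(4,0)->EXIT | p2:(3,4)->(4,4)
Step 5: p0:(4,1)->(4,0)->EXIT | p1:escaped | p2:(4,4)->(4,3)
Step 6: p0:escaped | p1:escaped | p2:(4,3)->(4,2)
Step 7: p0:escaped | p1:escaped | p2:(4,2)->(4,1)
Step 8: p0:escaped | p1:escaped | p2:(4,1)->(4,0)->EXIT
Exit steps: [5, 4, 8]
First to escape: p1 at step 4

Answer: 1 4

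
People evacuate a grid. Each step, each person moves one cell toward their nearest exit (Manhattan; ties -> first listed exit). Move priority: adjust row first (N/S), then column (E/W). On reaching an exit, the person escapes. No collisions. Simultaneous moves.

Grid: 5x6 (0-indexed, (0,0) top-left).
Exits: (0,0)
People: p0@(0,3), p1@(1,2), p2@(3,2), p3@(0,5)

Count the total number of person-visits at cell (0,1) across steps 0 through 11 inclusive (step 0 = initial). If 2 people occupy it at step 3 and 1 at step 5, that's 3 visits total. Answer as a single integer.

Answer: 4

Derivation:
Step 0: p0@(0,3) p1@(1,2) p2@(3,2) p3@(0,5) -> at (0,1): 0 [-], cum=0
Step 1: p0@(0,2) p1@(0,2) p2@(2,2) p3@(0,4) -> at (0,1): 0 [-], cum=0
Step 2: p0@(0,1) p1@(0,1) p2@(1,2) p3@(0,3) -> at (0,1): 2 [p0,p1], cum=2
Step 3: p0@ESC p1@ESC p2@(0,2) p3@(0,2) -> at (0,1): 0 [-], cum=2
Step 4: p0@ESC p1@ESC p2@(0,1) p3@(0,1) -> at (0,1): 2 [p2,p3], cum=4
Step 5: p0@ESC p1@ESC p2@ESC p3@ESC -> at (0,1): 0 [-], cum=4
Total visits = 4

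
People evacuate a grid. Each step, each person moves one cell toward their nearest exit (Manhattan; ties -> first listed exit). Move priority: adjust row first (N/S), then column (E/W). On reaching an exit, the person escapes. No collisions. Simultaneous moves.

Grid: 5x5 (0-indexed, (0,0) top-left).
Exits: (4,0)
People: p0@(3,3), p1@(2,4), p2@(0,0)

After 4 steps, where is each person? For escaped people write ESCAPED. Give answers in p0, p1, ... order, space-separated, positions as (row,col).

Step 1: p0:(3,3)->(4,3) | p1:(2,4)->(3,4) | p2:(0,0)->(1,0)
Step 2: p0:(4,3)->(4,2) | p1:(3,4)->(4,4) | p2:(1,0)->(2,0)
Step 3: p0:(4,2)->(4,1) | p1:(4,4)->(4,3) | p2:(2,0)->(3,0)
Step 4: p0:(4,1)->(4,0)->EXIT | p1:(4,3)->(4,2) | p2:(3,0)->(4,0)->EXIT

ESCAPED (4,2) ESCAPED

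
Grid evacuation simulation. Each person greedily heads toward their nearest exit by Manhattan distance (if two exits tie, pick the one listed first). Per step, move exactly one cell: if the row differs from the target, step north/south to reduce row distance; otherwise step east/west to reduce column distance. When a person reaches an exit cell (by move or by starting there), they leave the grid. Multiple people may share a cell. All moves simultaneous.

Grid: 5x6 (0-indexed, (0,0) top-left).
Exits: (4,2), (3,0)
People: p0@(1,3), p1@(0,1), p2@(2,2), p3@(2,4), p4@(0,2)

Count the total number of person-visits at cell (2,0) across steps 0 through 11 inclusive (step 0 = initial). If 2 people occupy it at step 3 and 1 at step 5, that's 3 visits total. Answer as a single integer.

Answer: 0

Derivation:
Step 0: p0@(1,3) p1@(0,1) p2@(2,2) p3@(2,4) p4@(0,2) -> at (2,0): 0 [-], cum=0
Step 1: p0@(2,3) p1@(1,1) p2@(3,2) p3@(3,4) p4@(1,2) -> at (2,0): 0 [-], cum=0
Step 2: p0@(3,3) p1@(2,1) p2@ESC p3@(4,4) p4@(2,2) -> at (2,0): 0 [-], cum=0
Step 3: p0@(4,3) p1@(3,1) p2@ESC p3@(4,3) p4@(3,2) -> at (2,0): 0 [-], cum=0
Step 4: p0@ESC p1@ESC p2@ESC p3@ESC p4@ESC -> at (2,0): 0 [-], cum=0
Total visits = 0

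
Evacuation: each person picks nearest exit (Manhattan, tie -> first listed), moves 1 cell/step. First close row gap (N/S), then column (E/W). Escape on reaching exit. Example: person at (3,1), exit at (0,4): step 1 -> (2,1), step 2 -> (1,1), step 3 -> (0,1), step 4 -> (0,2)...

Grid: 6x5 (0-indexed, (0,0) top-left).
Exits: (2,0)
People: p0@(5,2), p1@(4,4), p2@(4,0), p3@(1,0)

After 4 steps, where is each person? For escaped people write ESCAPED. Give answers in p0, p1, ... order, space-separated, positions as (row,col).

Step 1: p0:(5,2)->(4,2) | p1:(4,4)->(3,4) | p2:(4,0)->(3,0) | p3:(1,0)->(2,0)->EXIT
Step 2: p0:(4,2)->(3,2) | p1:(3,4)->(2,4) | p2:(3,0)->(2,0)->EXIT | p3:escaped
Step 3: p0:(3,2)->(2,2) | p1:(2,4)->(2,3) | p2:escaped | p3:escaped
Step 4: p0:(2,2)->(2,1) | p1:(2,3)->(2,2) | p2:escaped | p3:escaped

(2,1) (2,2) ESCAPED ESCAPED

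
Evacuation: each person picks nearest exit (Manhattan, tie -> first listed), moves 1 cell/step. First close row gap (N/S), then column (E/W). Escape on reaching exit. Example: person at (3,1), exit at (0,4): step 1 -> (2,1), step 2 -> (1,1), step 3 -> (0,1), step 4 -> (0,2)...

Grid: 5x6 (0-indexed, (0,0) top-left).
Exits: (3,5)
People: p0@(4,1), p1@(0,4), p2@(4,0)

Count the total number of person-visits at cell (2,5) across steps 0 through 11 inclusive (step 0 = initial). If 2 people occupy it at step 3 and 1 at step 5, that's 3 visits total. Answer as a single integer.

Answer: 0

Derivation:
Step 0: p0@(4,1) p1@(0,4) p2@(4,0) -> at (2,5): 0 [-], cum=0
Step 1: p0@(3,1) p1@(1,4) p2@(3,0) -> at (2,5): 0 [-], cum=0
Step 2: p0@(3,2) p1@(2,4) p2@(3,1) -> at (2,5): 0 [-], cum=0
Step 3: p0@(3,3) p1@(3,4) p2@(3,2) -> at (2,5): 0 [-], cum=0
Step 4: p0@(3,4) p1@ESC p2@(3,3) -> at (2,5): 0 [-], cum=0
Step 5: p0@ESC p1@ESC p2@(3,4) -> at (2,5): 0 [-], cum=0
Step 6: p0@ESC p1@ESC p2@ESC -> at (2,5): 0 [-], cum=0
Total visits = 0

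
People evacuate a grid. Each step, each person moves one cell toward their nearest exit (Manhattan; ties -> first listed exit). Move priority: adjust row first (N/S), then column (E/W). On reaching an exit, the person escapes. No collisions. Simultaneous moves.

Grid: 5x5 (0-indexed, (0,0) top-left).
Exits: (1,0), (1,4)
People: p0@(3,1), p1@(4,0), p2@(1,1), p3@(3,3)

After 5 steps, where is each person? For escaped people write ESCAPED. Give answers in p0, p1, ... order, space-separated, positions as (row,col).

Step 1: p0:(3,1)->(2,1) | p1:(4,0)->(3,0) | p2:(1,1)->(1,0)->EXIT | p3:(3,3)->(2,3)
Step 2: p0:(2,1)->(1,1) | p1:(3,0)->(2,0) | p2:escaped | p3:(2,3)->(1,3)
Step 3: p0:(1,1)->(1,0)->EXIT | p1:(2,0)->(1,0)->EXIT | p2:escaped | p3:(1,3)->(1,4)->EXIT

ESCAPED ESCAPED ESCAPED ESCAPED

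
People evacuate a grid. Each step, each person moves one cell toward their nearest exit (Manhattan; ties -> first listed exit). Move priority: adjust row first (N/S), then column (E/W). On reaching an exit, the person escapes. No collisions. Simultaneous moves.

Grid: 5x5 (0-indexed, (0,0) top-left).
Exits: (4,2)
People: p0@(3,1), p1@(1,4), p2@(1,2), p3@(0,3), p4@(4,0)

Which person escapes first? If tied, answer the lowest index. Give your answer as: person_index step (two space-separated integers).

Step 1: p0:(3,1)->(4,1) | p1:(1,4)->(2,4) | p2:(1,2)->(2,2) | p3:(0,3)->(1,3) | p4:(4,0)->(4,1)
Step 2: p0:(4,1)->(4,2)->EXIT | p1:(2,4)->(3,4) | p2:(2,2)->(3,2) | p3:(1,3)->(2,3) | p4:(4,1)->(4,2)->EXIT
Step 3: p0:escaped | p1:(3,4)->(4,4) | p2:(3,2)->(4,2)->EXIT | p3:(2,3)->(3,3) | p4:escaped
Step 4: p0:escaped | p1:(4,4)->(4,3) | p2:escaped | p3:(3,3)->(4,3) | p4:escaped
Step 5: p0:escaped | p1:(4,3)->(4,2)->EXIT | p2:escaped | p3:(4,3)->(4,2)->EXIT | p4:escaped
Exit steps: [2, 5, 3, 5, 2]
First to escape: p0 at step 2

Answer: 0 2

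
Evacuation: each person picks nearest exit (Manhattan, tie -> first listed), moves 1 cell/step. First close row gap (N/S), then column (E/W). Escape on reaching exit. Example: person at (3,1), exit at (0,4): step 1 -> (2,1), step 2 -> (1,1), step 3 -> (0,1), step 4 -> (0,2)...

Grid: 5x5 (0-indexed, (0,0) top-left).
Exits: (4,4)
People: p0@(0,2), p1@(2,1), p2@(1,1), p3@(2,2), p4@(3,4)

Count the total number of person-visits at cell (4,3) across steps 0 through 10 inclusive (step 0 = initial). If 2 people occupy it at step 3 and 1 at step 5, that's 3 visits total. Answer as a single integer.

Step 0: p0@(0,2) p1@(2,1) p2@(1,1) p3@(2,2) p4@(3,4) -> at (4,3): 0 [-], cum=0
Step 1: p0@(1,2) p1@(3,1) p2@(2,1) p3@(3,2) p4@ESC -> at (4,3): 0 [-], cum=0
Step 2: p0@(2,2) p1@(4,1) p2@(3,1) p3@(4,2) p4@ESC -> at (4,3): 0 [-], cum=0
Step 3: p0@(3,2) p1@(4,2) p2@(4,1) p3@(4,3) p4@ESC -> at (4,3): 1 [p3], cum=1
Step 4: p0@(4,2) p1@(4,3) p2@(4,2) p3@ESC p4@ESC -> at (4,3): 1 [p1], cum=2
Step 5: p0@(4,3) p1@ESC p2@(4,3) p3@ESC p4@ESC -> at (4,3): 2 [p0,p2], cum=4
Step 6: p0@ESC p1@ESC p2@ESC p3@ESC p4@ESC -> at (4,3): 0 [-], cum=4
Total visits = 4

Answer: 4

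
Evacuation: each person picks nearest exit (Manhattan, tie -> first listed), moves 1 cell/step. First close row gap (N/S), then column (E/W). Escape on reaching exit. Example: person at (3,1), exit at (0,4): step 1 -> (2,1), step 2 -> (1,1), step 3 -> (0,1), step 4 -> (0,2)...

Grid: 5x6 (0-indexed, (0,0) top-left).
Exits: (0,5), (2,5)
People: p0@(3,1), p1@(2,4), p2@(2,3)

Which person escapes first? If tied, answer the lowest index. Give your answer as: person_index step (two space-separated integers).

Answer: 1 1

Derivation:
Step 1: p0:(3,1)->(2,1) | p1:(2,4)->(2,5)->EXIT | p2:(2,3)->(2,4)
Step 2: p0:(2,1)->(2,2) | p1:escaped | p2:(2,4)->(2,5)->EXIT
Step 3: p0:(2,2)->(2,3) | p1:escaped | p2:escaped
Step 4: p0:(2,3)->(2,4) | p1:escaped | p2:escaped
Step 5: p0:(2,4)->(2,5)->EXIT | p1:escaped | p2:escaped
Exit steps: [5, 1, 2]
First to escape: p1 at step 1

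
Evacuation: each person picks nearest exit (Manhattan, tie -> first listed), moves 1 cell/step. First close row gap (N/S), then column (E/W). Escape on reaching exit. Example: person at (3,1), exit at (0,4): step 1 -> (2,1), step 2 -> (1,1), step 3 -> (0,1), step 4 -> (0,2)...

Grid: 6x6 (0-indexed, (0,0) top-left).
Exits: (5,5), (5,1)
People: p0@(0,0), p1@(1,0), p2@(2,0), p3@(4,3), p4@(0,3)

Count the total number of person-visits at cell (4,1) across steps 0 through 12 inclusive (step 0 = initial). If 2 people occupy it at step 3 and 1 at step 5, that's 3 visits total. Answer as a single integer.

Step 0: p0@(0,0) p1@(1,0) p2@(2,0) p3@(4,3) p4@(0,3) -> at (4,1): 0 [-], cum=0
Step 1: p0@(1,0) p1@(2,0) p2@(3,0) p3@(5,3) p4@(1,3) -> at (4,1): 0 [-], cum=0
Step 2: p0@(2,0) p1@(3,0) p2@(4,0) p3@(5,4) p4@(2,3) -> at (4,1): 0 [-], cum=0
Step 3: p0@(3,0) p1@(4,0) p2@(5,0) p3@ESC p4@(3,3) -> at (4,1): 0 [-], cum=0
Step 4: p0@(4,0) p1@(5,0) p2@ESC p3@ESC p4@(4,3) -> at (4,1): 0 [-], cum=0
Step 5: p0@(5,0) p1@ESC p2@ESC p3@ESC p4@(5,3) -> at (4,1): 0 [-], cum=0
Step 6: p0@ESC p1@ESC p2@ESC p3@ESC p4@(5,4) -> at (4,1): 0 [-], cum=0
Step 7: p0@ESC p1@ESC p2@ESC p3@ESC p4@ESC -> at (4,1): 0 [-], cum=0
Total visits = 0

Answer: 0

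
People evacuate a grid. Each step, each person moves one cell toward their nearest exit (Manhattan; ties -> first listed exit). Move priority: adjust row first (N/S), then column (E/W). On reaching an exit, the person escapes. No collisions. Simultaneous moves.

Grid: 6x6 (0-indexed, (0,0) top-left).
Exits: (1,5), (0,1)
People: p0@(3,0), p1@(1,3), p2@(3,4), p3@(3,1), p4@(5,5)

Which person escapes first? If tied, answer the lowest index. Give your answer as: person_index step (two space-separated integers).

Step 1: p0:(3,0)->(2,0) | p1:(1,3)->(1,4) | p2:(3,4)->(2,4) | p3:(3,1)->(2,1) | p4:(5,5)->(4,5)
Step 2: p0:(2,0)->(1,0) | p1:(1,4)->(1,5)->EXIT | p2:(2,4)->(1,4) | p3:(2,1)->(1,1) | p4:(4,5)->(3,5)
Step 3: p0:(1,0)->(0,0) | p1:escaped | p2:(1,4)->(1,5)->EXIT | p3:(1,1)->(0,1)->EXIT | p4:(3,5)->(2,5)
Step 4: p0:(0,0)->(0,1)->EXIT | p1:escaped | p2:escaped | p3:escaped | p4:(2,5)->(1,5)->EXIT
Exit steps: [4, 2, 3, 3, 4]
First to escape: p1 at step 2

Answer: 1 2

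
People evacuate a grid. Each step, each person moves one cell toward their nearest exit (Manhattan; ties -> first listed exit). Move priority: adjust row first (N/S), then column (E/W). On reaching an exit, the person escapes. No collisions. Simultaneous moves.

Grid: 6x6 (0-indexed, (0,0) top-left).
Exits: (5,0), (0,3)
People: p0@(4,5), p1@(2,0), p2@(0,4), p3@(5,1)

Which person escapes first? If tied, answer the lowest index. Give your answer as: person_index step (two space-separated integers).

Step 1: p0:(4,5)->(5,5) | p1:(2,0)->(3,0) | p2:(0,4)->(0,3)->EXIT | p3:(5,1)->(5,0)->EXIT
Step 2: p0:(5,5)->(5,4) | p1:(3,0)->(4,0) | p2:escaped | p3:escaped
Step 3: p0:(5,4)->(5,3) | p1:(4,0)->(5,0)->EXIT | p2:escaped | p3:escaped
Step 4: p0:(5,3)->(5,2) | p1:escaped | p2:escaped | p3:escaped
Step 5: p0:(5,2)->(5,1) | p1:escaped | p2:escaped | p3:escaped
Step 6: p0:(5,1)->(5,0)->EXIT | p1:escaped | p2:escaped | p3:escaped
Exit steps: [6, 3, 1, 1]
First to escape: p2 at step 1

Answer: 2 1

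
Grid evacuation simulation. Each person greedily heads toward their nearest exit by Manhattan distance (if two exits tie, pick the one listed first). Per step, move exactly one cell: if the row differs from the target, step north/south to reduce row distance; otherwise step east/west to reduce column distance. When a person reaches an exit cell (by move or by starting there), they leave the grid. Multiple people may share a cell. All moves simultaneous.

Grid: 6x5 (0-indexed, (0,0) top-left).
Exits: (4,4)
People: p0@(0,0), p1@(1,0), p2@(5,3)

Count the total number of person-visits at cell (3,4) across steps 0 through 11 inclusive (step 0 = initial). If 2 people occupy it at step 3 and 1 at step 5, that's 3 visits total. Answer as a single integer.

Step 0: p0@(0,0) p1@(1,0) p2@(5,3) -> at (3,4): 0 [-], cum=0
Step 1: p0@(1,0) p1@(2,0) p2@(4,3) -> at (3,4): 0 [-], cum=0
Step 2: p0@(2,0) p1@(3,0) p2@ESC -> at (3,4): 0 [-], cum=0
Step 3: p0@(3,0) p1@(4,0) p2@ESC -> at (3,4): 0 [-], cum=0
Step 4: p0@(4,0) p1@(4,1) p2@ESC -> at (3,4): 0 [-], cum=0
Step 5: p0@(4,1) p1@(4,2) p2@ESC -> at (3,4): 0 [-], cum=0
Step 6: p0@(4,2) p1@(4,3) p2@ESC -> at (3,4): 0 [-], cum=0
Step 7: p0@(4,3) p1@ESC p2@ESC -> at (3,4): 0 [-], cum=0
Step 8: p0@ESC p1@ESC p2@ESC -> at (3,4): 0 [-], cum=0
Total visits = 0

Answer: 0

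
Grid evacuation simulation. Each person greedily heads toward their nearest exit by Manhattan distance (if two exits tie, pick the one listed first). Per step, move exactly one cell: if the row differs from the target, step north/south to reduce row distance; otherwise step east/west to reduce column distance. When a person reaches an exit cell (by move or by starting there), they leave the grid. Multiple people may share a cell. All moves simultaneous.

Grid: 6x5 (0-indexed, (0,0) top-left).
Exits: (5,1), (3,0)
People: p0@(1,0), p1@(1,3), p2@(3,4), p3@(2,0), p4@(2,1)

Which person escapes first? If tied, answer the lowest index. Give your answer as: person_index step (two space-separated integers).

Answer: 3 1

Derivation:
Step 1: p0:(1,0)->(2,0) | p1:(1,3)->(2,3) | p2:(3,4)->(3,3) | p3:(2,0)->(3,0)->EXIT | p4:(2,1)->(3,1)
Step 2: p0:(2,0)->(3,0)->EXIT | p1:(2,3)->(3,3) | p2:(3,3)->(3,2) | p3:escaped | p4:(3,1)->(3,0)->EXIT
Step 3: p0:escaped | p1:(3,3)->(3,2) | p2:(3,2)->(3,1) | p3:escaped | p4:escaped
Step 4: p0:escaped | p1:(3,2)->(3,1) | p2:(3,1)->(3,0)->EXIT | p3:escaped | p4:escaped
Step 5: p0:escaped | p1:(3,1)->(3,0)->EXIT | p2:escaped | p3:escaped | p4:escaped
Exit steps: [2, 5, 4, 1, 2]
First to escape: p3 at step 1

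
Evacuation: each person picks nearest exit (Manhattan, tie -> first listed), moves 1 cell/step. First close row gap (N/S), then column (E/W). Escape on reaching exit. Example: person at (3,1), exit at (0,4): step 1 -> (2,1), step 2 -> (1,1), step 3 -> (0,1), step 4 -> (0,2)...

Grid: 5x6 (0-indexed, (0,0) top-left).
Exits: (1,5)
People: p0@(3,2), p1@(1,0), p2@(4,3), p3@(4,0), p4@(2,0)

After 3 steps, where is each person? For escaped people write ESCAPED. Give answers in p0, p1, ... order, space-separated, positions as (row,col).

Step 1: p0:(3,2)->(2,2) | p1:(1,0)->(1,1) | p2:(4,3)->(3,3) | p3:(4,0)->(3,0) | p4:(2,0)->(1,0)
Step 2: p0:(2,2)->(1,2) | p1:(1,1)->(1,2) | p2:(3,3)->(2,3) | p3:(3,0)->(2,0) | p4:(1,0)->(1,1)
Step 3: p0:(1,2)->(1,3) | p1:(1,2)->(1,3) | p2:(2,3)->(1,3) | p3:(2,0)->(1,0) | p4:(1,1)->(1,2)

(1,3) (1,3) (1,3) (1,0) (1,2)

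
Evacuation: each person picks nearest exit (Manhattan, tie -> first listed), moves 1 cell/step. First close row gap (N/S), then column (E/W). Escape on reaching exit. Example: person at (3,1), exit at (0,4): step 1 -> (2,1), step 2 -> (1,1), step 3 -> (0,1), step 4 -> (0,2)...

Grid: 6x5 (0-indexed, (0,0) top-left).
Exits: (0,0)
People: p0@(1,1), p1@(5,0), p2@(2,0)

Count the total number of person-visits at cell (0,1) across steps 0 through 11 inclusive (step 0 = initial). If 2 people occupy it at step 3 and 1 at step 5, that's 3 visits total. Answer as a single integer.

Step 0: p0@(1,1) p1@(5,0) p2@(2,0) -> at (0,1): 0 [-], cum=0
Step 1: p0@(0,1) p1@(4,0) p2@(1,0) -> at (0,1): 1 [p0], cum=1
Step 2: p0@ESC p1@(3,0) p2@ESC -> at (0,1): 0 [-], cum=1
Step 3: p0@ESC p1@(2,0) p2@ESC -> at (0,1): 0 [-], cum=1
Step 4: p0@ESC p1@(1,0) p2@ESC -> at (0,1): 0 [-], cum=1
Step 5: p0@ESC p1@ESC p2@ESC -> at (0,1): 0 [-], cum=1
Total visits = 1

Answer: 1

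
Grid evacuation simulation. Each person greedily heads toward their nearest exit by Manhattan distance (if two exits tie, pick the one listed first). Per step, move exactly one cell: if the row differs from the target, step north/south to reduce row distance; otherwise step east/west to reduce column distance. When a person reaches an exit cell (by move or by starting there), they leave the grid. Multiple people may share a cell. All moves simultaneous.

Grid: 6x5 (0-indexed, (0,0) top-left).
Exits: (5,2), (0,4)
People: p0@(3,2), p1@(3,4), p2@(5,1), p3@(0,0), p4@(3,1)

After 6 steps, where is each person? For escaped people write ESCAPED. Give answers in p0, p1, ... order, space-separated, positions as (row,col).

Step 1: p0:(3,2)->(4,2) | p1:(3,4)->(2,4) | p2:(5,1)->(5,2)->EXIT | p3:(0,0)->(0,1) | p4:(3,1)->(4,1)
Step 2: p0:(4,2)->(5,2)->EXIT | p1:(2,4)->(1,4) | p2:escaped | p3:(0,1)->(0,2) | p4:(4,1)->(5,1)
Step 3: p0:escaped | p1:(1,4)->(0,4)->EXIT | p2:escaped | p3:(0,2)->(0,3) | p4:(5,1)->(5,2)->EXIT
Step 4: p0:escaped | p1:escaped | p2:escaped | p3:(0,3)->(0,4)->EXIT | p4:escaped

ESCAPED ESCAPED ESCAPED ESCAPED ESCAPED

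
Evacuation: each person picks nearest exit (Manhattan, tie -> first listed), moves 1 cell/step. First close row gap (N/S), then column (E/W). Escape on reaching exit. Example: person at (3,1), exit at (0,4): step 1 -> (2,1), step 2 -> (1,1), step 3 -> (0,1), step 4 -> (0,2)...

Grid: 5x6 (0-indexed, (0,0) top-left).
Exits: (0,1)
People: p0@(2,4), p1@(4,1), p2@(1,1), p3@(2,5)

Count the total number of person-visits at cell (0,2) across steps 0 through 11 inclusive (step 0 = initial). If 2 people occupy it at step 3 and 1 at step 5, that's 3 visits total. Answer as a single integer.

Step 0: p0@(2,4) p1@(4,1) p2@(1,1) p3@(2,5) -> at (0,2): 0 [-], cum=0
Step 1: p0@(1,4) p1@(3,1) p2@ESC p3@(1,5) -> at (0,2): 0 [-], cum=0
Step 2: p0@(0,4) p1@(2,1) p2@ESC p3@(0,5) -> at (0,2): 0 [-], cum=0
Step 3: p0@(0,3) p1@(1,1) p2@ESC p3@(0,4) -> at (0,2): 0 [-], cum=0
Step 4: p0@(0,2) p1@ESC p2@ESC p3@(0,3) -> at (0,2): 1 [p0], cum=1
Step 5: p0@ESC p1@ESC p2@ESC p3@(0,2) -> at (0,2): 1 [p3], cum=2
Step 6: p0@ESC p1@ESC p2@ESC p3@ESC -> at (0,2): 0 [-], cum=2
Total visits = 2

Answer: 2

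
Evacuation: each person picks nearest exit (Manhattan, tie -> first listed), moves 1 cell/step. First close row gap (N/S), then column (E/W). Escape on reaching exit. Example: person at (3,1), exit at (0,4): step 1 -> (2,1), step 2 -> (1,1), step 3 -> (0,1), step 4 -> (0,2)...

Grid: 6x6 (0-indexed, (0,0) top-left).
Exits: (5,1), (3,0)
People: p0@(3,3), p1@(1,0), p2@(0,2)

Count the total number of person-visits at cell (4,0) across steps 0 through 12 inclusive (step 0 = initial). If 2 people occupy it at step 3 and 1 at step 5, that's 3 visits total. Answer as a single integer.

Step 0: p0@(3,3) p1@(1,0) p2@(0,2) -> at (4,0): 0 [-], cum=0
Step 1: p0@(3,2) p1@(2,0) p2@(1,2) -> at (4,0): 0 [-], cum=0
Step 2: p0@(3,1) p1@ESC p2@(2,2) -> at (4,0): 0 [-], cum=0
Step 3: p0@ESC p1@ESC p2@(3,2) -> at (4,0): 0 [-], cum=0
Step 4: p0@ESC p1@ESC p2@(3,1) -> at (4,0): 0 [-], cum=0
Step 5: p0@ESC p1@ESC p2@ESC -> at (4,0): 0 [-], cum=0
Total visits = 0

Answer: 0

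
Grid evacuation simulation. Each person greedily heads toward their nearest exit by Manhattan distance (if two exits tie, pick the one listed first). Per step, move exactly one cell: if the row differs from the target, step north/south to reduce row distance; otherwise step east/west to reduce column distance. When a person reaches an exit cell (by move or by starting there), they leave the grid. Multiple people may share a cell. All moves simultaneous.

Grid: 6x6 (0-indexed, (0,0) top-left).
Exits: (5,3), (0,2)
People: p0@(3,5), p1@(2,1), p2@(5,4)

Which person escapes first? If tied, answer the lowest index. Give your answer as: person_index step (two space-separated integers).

Step 1: p0:(3,5)->(4,5) | p1:(2,1)->(1,1) | p2:(5,4)->(5,3)->EXIT
Step 2: p0:(4,5)->(5,5) | p1:(1,1)->(0,1) | p2:escaped
Step 3: p0:(5,5)->(5,4) | p1:(0,1)->(0,2)->EXIT | p2:escaped
Step 4: p0:(5,4)->(5,3)->EXIT | p1:escaped | p2:escaped
Exit steps: [4, 3, 1]
First to escape: p2 at step 1

Answer: 2 1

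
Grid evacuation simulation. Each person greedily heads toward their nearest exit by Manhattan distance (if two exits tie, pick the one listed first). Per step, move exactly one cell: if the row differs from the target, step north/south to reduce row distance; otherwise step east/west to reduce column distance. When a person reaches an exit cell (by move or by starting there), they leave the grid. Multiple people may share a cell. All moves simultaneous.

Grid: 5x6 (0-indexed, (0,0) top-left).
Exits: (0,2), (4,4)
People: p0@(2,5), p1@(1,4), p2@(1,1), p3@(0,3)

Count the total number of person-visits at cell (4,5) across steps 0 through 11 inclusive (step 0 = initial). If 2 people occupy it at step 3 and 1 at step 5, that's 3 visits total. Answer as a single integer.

Step 0: p0@(2,5) p1@(1,4) p2@(1,1) p3@(0,3) -> at (4,5): 0 [-], cum=0
Step 1: p0@(3,5) p1@(0,4) p2@(0,1) p3@ESC -> at (4,5): 0 [-], cum=0
Step 2: p0@(4,5) p1@(0,3) p2@ESC p3@ESC -> at (4,5): 1 [p0], cum=1
Step 3: p0@ESC p1@ESC p2@ESC p3@ESC -> at (4,5): 0 [-], cum=1
Total visits = 1

Answer: 1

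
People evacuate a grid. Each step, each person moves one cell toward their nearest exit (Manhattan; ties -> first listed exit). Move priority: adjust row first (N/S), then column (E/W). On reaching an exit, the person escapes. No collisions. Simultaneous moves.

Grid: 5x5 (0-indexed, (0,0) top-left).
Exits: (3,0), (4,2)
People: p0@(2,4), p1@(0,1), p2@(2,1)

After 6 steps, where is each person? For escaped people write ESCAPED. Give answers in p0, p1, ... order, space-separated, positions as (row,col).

Step 1: p0:(2,4)->(3,4) | p1:(0,1)->(1,1) | p2:(2,1)->(3,1)
Step 2: p0:(3,4)->(4,4) | p1:(1,1)->(2,1) | p2:(3,1)->(3,0)->EXIT
Step 3: p0:(4,4)->(4,3) | p1:(2,1)->(3,1) | p2:escaped
Step 4: p0:(4,3)->(4,2)->EXIT | p1:(3,1)->(3,0)->EXIT | p2:escaped

ESCAPED ESCAPED ESCAPED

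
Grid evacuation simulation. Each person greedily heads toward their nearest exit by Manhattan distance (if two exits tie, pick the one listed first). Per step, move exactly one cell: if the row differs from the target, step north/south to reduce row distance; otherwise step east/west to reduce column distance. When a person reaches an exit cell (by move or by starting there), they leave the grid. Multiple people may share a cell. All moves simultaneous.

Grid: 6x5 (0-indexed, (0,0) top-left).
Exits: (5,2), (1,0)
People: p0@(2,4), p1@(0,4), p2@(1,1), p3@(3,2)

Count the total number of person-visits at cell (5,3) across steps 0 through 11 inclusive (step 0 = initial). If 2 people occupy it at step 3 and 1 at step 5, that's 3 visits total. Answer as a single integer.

Step 0: p0@(2,4) p1@(0,4) p2@(1,1) p3@(3,2) -> at (5,3): 0 [-], cum=0
Step 1: p0@(3,4) p1@(1,4) p2@ESC p3@(4,2) -> at (5,3): 0 [-], cum=0
Step 2: p0@(4,4) p1@(1,3) p2@ESC p3@ESC -> at (5,3): 0 [-], cum=0
Step 3: p0@(5,4) p1@(1,2) p2@ESC p3@ESC -> at (5,3): 0 [-], cum=0
Step 4: p0@(5,3) p1@(1,1) p2@ESC p3@ESC -> at (5,3): 1 [p0], cum=1
Step 5: p0@ESC p1@ESC p2@ESC p3@ESC -> at (5,3): 0 [-], cum=1
Total visits = 1

Answer: 1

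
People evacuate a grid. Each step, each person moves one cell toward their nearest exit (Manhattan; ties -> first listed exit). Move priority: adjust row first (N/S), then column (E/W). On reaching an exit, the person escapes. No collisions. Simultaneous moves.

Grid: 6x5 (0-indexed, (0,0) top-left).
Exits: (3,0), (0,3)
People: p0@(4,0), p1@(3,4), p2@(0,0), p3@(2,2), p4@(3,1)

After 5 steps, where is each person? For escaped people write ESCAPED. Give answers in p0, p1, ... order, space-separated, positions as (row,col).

Step 1: p0:(4,0)->(3,0)->EXIT | p1:(3,4)->(3,3) | p2:(0,0)->(1,0) | p3:(2,2)->(3,2) | p4:(3,1)->(3,0)->EXIT
Step 2: p0:escaped | p1:(3,3)->(3,2) | p2:(1,0)->(2,0) | p3:(3,2)->(3,1) | p4:escaped
Step 3: p0:escaped | p1:(3,2)->(3,1) | p2:(2,0)->(3,0)->EXIT | p3:(3,1)->(3,0)->EXIT | p4:escaped
Step 4: p0:escaped | p1:(3,1)->(3,0)->EXIT | p2:escaped | p3:escaped | p4:escaped

ESCAPED ESCAPED ESCAPED ESCAPED ESCAPED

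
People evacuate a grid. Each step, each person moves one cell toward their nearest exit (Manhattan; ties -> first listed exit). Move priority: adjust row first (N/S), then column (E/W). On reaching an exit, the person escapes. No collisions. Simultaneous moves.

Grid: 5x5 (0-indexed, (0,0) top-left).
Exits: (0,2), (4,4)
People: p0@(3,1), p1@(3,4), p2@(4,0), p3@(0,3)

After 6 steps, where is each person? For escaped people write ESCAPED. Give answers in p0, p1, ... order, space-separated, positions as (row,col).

Step 1: p0:(3,1)->(2,1) | p1:(3,4)->(4,4)->EXIT | p2:(4,0)->(4,1) | p3:(0,3)->(0,2)->EXIT
Step 2: p0:(2,1)->(1,1) | p1:escaped | p2:(4,1)->(4,2) | p3:escaped
Step 3: p0:(1,1)->(0,1) | p1:escaped | p2:(4,2)->(4,3) | p3:escaped
Step 4: p0:(0,1)->(0,2)->EXIT | p1:escaped | p2:(4,3)->(4,4)->EXIT | p3:escaped

ESCAPED ESCAPED ESCAPED ESCAPED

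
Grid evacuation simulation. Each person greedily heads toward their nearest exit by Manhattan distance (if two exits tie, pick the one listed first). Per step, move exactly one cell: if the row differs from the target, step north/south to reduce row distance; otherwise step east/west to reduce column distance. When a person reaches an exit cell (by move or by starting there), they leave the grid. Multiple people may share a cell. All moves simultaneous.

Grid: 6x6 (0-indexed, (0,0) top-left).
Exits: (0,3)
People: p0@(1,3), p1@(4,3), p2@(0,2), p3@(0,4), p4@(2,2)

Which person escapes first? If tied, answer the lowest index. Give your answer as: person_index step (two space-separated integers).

Answer: 0 1

Derivation:
Step 1: p0:(1,3)->(0,3)->EXIT | p1:(4,3)->(3,3) | p2:(0,2)->(0,3)->EXIT | p3:(0,4)->(0,3)->EXIT | p4:(2,2)->(1,2)
Step 2: p0:escaped | p1:(3,3)->(2,3) | p2:escaped | p3:escaped | p4:(1,2)->(0,2)
Step 3: p0:escaped | p1:(2,3)->(1,3) | p2:escaped | p3:escaped | p4:(0,2)->(0,3)->EXIT
Step 4: p0:escaped | p1:(1,3)->(0,3)->EXIT | p2:escaped | p3:escaped | p4:escaped
Exit steps: [1, 4, 1, 1, 3]
First to escape: p0 at step 1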